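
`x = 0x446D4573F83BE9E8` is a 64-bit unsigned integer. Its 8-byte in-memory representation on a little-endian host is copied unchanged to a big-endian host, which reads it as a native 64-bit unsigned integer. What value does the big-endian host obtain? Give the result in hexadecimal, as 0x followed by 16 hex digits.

0xE8E93BF873456D44

Stored little-endian, the bytes at ascending addresses are E8 E9 3B F8 73 45 6D 44.
Read back as big-endian, the last byte is least significant, giving 0xE8E93BF873456D44.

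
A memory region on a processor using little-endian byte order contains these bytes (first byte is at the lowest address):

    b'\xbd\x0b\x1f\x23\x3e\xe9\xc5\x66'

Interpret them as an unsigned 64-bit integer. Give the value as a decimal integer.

7405581615367130045

Little-endian stores the least-significant byte at the lowest address.
Reassemble most-significant byte first: 66 C5 E9 3E 23 1F 0B BD → 0x66C5E93E231F0BBD.
0x66C5E93E231F0BBD = 7405581615367130045.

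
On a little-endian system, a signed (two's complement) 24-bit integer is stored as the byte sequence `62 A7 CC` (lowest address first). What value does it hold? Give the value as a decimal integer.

-3365022

Little-endian stores the least-significant byte at the lowest address.
Reassemble most-significant byte first: CC A7 62 → 0xCCA762.
Top bit is set, so as a signed 24-bit value this is 0xCCA762 − 2^24 = -3365022.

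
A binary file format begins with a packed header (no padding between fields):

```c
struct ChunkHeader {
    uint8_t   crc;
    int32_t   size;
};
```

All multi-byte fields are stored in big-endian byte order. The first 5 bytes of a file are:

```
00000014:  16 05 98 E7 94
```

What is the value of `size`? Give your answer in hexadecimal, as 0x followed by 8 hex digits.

`size` follows `crc` (1 byte), so it starts at byte offset 1 and occupies 4 bytes.
Bytes at offsets 1..4: 05 98 E7 94.
Big-endian: lowest address holds the most-significant byte.
The bytes are already most-significant first: 0x0598E794.

0x0598E794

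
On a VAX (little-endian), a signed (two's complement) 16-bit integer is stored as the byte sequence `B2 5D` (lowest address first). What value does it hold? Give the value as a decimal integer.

23986

Little-endian stores the least-significant byte at the lowest address.
Reassemble most-significant byte first: 5D B2 → 0x5DB2.
0x5DB2 = 23986.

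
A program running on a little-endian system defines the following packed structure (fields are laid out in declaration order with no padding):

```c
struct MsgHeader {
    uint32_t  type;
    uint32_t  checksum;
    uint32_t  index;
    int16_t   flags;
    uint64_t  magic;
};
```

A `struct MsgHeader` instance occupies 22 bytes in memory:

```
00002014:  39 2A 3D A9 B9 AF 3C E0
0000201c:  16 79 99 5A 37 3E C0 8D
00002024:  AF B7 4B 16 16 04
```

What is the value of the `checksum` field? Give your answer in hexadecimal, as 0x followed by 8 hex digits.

`checksum` follows `type` (4 bytes), so it starts at byte offset 4 and occupies 4 bytes.
Bytes at offsets 4..7: B9 AF 3C E0.
In little-endian order the low byte comes first in memory.
Reassemble most-significant byte first: E0 3C AF B9 → 0xE03CAFB9.

0xE03CAFB9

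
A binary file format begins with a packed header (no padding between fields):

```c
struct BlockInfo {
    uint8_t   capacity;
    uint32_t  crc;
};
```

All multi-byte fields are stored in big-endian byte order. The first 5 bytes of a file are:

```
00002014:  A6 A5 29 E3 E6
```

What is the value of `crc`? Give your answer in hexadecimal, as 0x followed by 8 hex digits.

`crc` follows `capacity` (1 byte), so it starts at byte offset 1 and occupies 4 bytes.
Bytes at offsets 1..4: A5 29 E3 E6.
Big-endian: lowest address holds the most-significant byte.
The bytes are already most-significant first: 0xA529E3E6.

0xA529E3E6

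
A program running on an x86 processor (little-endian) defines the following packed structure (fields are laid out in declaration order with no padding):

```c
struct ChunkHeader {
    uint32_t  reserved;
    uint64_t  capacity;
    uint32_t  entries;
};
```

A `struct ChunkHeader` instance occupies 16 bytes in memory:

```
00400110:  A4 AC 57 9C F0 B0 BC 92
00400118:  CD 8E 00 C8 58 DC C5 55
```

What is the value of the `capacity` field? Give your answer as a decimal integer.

`capacity` follows `reserved` (4 bytes), so it starts at byte offset 4 and occupies 8 bytes.
Bytes at offsets 4..11: F0 B0 BC 92 CD 8E 00 C8.
In little-endian order the low byte comes first in memory.
Reassemble most-significant byte first: C8 00 8E CD 92 BC B0 F0 → 0xC8008ECD92BCB0F0.
0xC8008ECD92BCB0F0 = 14411675821166866672.

14411675821166866672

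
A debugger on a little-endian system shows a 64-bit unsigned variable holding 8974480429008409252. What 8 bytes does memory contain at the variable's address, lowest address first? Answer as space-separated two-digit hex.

A4 D2 BD BE 66 C2 8B 7C

8974480429008409252 in hexadecimal, padded to 64 bits, is 0x7C8BC266BEBDD2A4.
Split into bytes (most-significant first): 7C 8B C2 66 BE BD D2 A4.
Little-endian: lowest address holds the least-significant byte.
So at ascending addresses the bytes are A4 D2 BD BE 66 C2 8B 7C.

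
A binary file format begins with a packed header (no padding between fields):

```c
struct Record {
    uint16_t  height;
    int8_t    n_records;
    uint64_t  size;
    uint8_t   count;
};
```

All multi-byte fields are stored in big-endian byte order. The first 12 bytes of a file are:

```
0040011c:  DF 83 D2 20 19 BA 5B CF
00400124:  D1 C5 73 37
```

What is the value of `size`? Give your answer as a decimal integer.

`size` follows `height` (2 B), `n_records` (1 B), so it starts at offset 2 + 1 = 3 and occupies 8 bytes.
Bytes at offsets 3..10: 20 19 BA 5B CF D1 C5 73.
Big-endian stores the most-significant byte at the lowest address.
The bytes are already most-significant first: 0x2019BA5BCFD1C573.
0x2019BA5BCFD1C573 = 2313084787122881907.

2313084787122881907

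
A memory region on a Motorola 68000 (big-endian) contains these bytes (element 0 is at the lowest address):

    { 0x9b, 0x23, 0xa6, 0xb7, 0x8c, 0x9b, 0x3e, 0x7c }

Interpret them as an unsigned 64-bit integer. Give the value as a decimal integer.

Big-endian: lowest address holds the most-significant byte.
The bytes are already most-significant first: 0x9B23A6B78C9B3E7C.
0x9B23A6B78C9B3E7C = 11178962007331913340.

11178962007331913340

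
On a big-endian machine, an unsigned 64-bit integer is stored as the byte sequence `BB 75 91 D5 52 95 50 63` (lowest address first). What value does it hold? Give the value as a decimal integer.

13507863002767249507

Big-endian stores the most-significant byte at the lowest address.
The bytes are already most-significant first: 0xBB7591D552955063.
0xBB7591D552955063 = 13507863002767249507.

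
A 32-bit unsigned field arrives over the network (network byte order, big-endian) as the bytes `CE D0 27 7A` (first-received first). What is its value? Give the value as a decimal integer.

3469748090

Big-endian stores the most-significant byte at the lowest address.
The bytes are already most-significant first: 0xCED0277A.
0xCED0277A = 3469748090.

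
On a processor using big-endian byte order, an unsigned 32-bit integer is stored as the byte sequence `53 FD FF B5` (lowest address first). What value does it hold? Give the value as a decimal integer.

Big-endian stores the most-significant byte at the lowest address.
The bytes are already most-significant first: 0x53FDFFB5.
0x53FDFFB5 = 1409154997.

1409154997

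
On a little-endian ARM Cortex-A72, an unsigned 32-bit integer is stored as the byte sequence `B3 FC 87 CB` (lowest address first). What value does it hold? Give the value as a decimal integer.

In little-endian order the low byte comes first in memory.
Reassemble most-significant byte first: CB 87 FC B3 → 0xCB87FCB3.
0xCB87FCB3 = 3414686899.

3414686899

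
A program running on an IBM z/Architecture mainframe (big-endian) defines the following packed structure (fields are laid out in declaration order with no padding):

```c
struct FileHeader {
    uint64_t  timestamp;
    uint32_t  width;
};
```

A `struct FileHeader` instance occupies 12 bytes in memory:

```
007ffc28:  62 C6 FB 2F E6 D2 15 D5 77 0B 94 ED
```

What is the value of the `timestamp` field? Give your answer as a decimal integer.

7117652444260210133

`timestamp` is the first field, at byte offset 0, occupying 8 bytes.
Bytes at offsets 0..7: 62 C6 FB 2F E6 D2 15 D5.
In big-endian order the high byte comes first in memory.
The bytes are already most-significant first: 0x62C6FB2FE6D215D5.
0x62C6FB2FE6D215D5 = 7117652444260210133.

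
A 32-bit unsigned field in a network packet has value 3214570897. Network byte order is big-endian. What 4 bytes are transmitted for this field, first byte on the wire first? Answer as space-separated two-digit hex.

3214570897 in hexadecimal, padded to 32 bits, is 0xBF9A7591.
Split into bytes (most-significant first): BF 9A 75 91.
Big-endian stores the most-significant byte at the lowest address.
So the memory order matches the most-significant-first order: BF 9A 75 91.

BF 9A 75 91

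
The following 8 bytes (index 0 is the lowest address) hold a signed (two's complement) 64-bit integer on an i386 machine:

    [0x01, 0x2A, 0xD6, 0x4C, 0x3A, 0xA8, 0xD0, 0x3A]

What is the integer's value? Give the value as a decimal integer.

4238072217706310145

Little-endian stores the least-significant byte at the lowest address.
Reassemble most-significant byte first: 3A D0 A8 3A 4C D6 2A 01 → 0x3AD0A83A4CD62A01.
0x3AD0A83A4CD62A01 = 4238072217706310145.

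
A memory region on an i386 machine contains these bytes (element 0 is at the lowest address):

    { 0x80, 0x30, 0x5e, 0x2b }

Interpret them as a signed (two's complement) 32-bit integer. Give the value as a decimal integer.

727593088

In little-endian order the low byte comes first in memory.
Reassemble most-significant byte first: 2B 5E 30 80 → 0x2B5E3080.
0x2B5E3080 = 727593088.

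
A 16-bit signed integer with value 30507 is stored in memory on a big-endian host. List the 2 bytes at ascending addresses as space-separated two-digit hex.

30507 in hexadecimal, padded to 16 bits, is 0x772B.
Split into bytes (most-significant first): 77 2B.
Big-endian stores the most-significant byte at the lowest address.
So the memory order matches the most-significant-first order: 77 2B.

77 2B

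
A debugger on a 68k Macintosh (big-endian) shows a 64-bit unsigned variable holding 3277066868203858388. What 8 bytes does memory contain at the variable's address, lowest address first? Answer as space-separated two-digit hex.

2D 7A 7A F4 38 7E 29 D4

3277066868203858388 in hexadecimal, padded to 64 bits, is 0x2D7A7AF4387E29D4.
Split into bytes (most-significant first): 2D 7A 7A F4 38 7E 29 D4.
Big-endian: lowest address holds the most-significant byte.
So the memory order matches the most-significant-first order: 2D 7A 7A F4 38 7E 29 D4.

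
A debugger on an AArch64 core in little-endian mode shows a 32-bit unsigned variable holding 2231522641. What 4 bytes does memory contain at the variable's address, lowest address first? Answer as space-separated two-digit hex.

51 55 02 85

2231522641 in hexadecimal, padded to 32 bits, is 0x85025551.
Split into bytes (most-significant first): 85 02 55 51.
In little-endian order the low byte comes first in memory.
So at ascending addresses the bytes are 51 55 02 85.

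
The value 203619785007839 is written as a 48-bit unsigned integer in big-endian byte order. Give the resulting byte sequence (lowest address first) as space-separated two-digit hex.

B9 30 EC F4 62 DF

203619785007839 in hexadecimal, padded to 48 bits, is 0xB930ECF462DF.
Split into bytes (most-significant first): B9 30 EC F4 62 DF.
Big-endian stores the most-significant byte at the lowest address.
So the memory order matches the most-significant-first order: B9 30 EC F4 62 DF.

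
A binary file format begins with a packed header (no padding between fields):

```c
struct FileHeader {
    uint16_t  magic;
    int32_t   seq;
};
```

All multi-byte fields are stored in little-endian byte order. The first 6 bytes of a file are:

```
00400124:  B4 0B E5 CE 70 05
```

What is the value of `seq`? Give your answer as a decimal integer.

91279077

`seq` follows `magic` (2 bytes), so it starts at byte offset 2 and occupies 4 bytes.
Bytes at offsets 2..5: E5 CE 70 05.
Little-endian: lowest address holds the least-significant byte.
Reassemble most-significant byte first: 05 70 CE E5 → 0x0570CEE5.
0x0570CEE5 = 91279077.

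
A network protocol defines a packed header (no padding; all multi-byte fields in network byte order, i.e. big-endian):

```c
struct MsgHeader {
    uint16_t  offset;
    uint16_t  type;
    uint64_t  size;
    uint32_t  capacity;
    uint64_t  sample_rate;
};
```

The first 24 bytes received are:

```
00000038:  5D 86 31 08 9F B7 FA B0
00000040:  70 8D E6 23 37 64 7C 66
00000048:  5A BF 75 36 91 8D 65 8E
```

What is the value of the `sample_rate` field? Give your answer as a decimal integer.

`sample_rate` follows `offset` (2 B), `type` (2 B), `size` (8 B), `capacity` (4 B), so it starts at offset 2 + 2 + 8 + 4 = 16 and occupies 8 bytes.
Bytes at offsets 16..23: 5A BF 75 36 91 8D 65 8E.
Big-endian: lowest address holds the most-significant byte.
The bytes are already most-significant first: 0x5ABF7536918D658E.
0x5ABF7536918D658E = 6539074061195896206.

6539074061195896206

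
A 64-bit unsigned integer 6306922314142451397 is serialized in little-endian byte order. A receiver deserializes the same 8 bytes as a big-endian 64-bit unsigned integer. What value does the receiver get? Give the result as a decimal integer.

6306922314142451397 in 64-bit hexadecimal is 0x5786B06DE07206C5.
Stored little-endian, the bytes at ascending addresses are C5 06 72 E0 6D B0 86 57.
Read back as big-endian, the last byte is least significant, giving 0xC50672E06DB08657.
0xC50672E06DB08657 = 14197161183570593367.

14197161183570593367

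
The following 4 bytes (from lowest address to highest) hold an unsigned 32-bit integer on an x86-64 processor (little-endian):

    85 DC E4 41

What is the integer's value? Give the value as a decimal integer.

1105517701

In little-endian order the low byte comes first in memory.
Reassemble most-significant byte first: 41 E4 DC 85 → 0x41E4DC85.
0x41E4DC85 = 1105517701.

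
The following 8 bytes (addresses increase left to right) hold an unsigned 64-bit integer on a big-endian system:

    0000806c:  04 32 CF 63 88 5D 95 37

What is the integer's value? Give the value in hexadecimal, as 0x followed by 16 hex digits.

0x0432CF63885D9537

Big-endian: lowest address holds the most-significant byte.
The bytes are already most-significant first: 0x0432CF63885D9537.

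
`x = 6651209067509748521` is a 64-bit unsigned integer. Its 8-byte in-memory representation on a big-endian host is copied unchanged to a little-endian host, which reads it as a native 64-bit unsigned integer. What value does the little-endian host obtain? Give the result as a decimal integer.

6651209067509748521 in 64-bit hexadecimal is 0x5C4DD76843C69329.
Stored big-endian, the bytes at ascending addresses are 5C 4D D7 68 43 C6 93 29.
Read back as little-endian, the first byte is least significant, giving 0x2993C64368D74D5C.
0x2993C64368D74D5C = 2995956169955560796.

2995956169955560796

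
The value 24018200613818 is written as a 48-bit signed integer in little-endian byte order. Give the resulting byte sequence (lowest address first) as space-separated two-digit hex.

BA D3 50 2C D8 15

24018200613818 in hexadecimal, padded to 48 bits, is 0x15D82C50D3BA.
Split into bytes (most-significant first): 15 D8 2C 50 D3 BA.
Little-endian: lowest address holds the least-significant byte.
So at ascending addresses the bytes are BA D3 50 2C D8 15.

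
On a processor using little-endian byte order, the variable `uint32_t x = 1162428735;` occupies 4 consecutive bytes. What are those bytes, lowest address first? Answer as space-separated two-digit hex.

3F 41 49 45

1162428735 in hexadecimal, padded to 32 bits, is 0x4549413F.
Split into bytes (most-significant first): 45 49 41 3F.
Little-endian stores the least-significant byte at the lowest address.
So at ascending addresses the bytes are 3F 41 49 45.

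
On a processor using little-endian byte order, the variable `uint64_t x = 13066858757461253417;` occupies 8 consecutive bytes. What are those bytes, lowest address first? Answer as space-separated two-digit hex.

29 1D AE 08 CF CE 56 B5

13066858757461253417 in hexadecimal, padded to 64 bits, is 0xB556CECF08AE1D29.
Split into bytes (most-significant first): B5 56 CE CF 08 AE 1D 29.
In little-endian order the low byte comes first in memory.
So at ascending addresses the bytes are 29 1D AE 08 CF CE 56 B5.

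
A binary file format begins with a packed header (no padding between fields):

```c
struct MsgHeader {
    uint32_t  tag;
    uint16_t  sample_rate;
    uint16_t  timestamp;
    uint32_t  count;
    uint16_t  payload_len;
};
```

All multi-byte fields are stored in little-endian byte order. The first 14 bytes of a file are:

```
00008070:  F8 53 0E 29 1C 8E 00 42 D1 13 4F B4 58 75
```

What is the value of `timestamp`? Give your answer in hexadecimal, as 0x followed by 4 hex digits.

0x4200

`timestamp` follows `tag` (4 B), `sample_rate` (2 B), so it starts at offset 4 + 2 = 6 and occupies 2 bytes.
Bytes at offsets 6..7: 00 42.
Little-endian stores the least-significant byte at the lowest address.
Reassemble most-significant byte first: 42 00 → 0x4200.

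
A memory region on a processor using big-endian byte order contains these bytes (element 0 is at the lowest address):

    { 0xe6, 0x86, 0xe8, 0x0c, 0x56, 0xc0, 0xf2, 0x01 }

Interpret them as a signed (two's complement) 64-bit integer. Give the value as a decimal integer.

-1835524658414161407

In big-endian order the high byte comes first in memory.
The bytes are already most-significant first: 0xE686E80C56C0F201.
Top bit is set, so as a signed 64-bit value this is 0xE686E80C56C0F201 − 2^64 = -1835524658414161407.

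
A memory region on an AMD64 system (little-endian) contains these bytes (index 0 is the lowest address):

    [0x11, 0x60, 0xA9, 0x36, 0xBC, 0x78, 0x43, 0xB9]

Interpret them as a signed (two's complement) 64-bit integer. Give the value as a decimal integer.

-5097097603487014895

In little-endian order the low byte comes first in memory.
Reassemble most-significant byte first: B9 43 78 BC 36 A9 60 11 → 0xB94378BC36A96011.
Top bit is set, so as a signed 64-bit value this is 0xB94378BC36A96011 − 2^64 = -5097097603487014895.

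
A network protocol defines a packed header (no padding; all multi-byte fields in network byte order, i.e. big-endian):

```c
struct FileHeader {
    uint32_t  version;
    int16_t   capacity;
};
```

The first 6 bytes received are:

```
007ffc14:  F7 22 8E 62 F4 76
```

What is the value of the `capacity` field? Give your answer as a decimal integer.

-2954

`capacity` follows `version` (4 bytes), so it starts at byte offset 4 and occupies 2 bytes.
Bytes at offsets 4..5: F4 76.
Big-endian stores the most-significant byte at the lowest address.
The bytes are already most-significant first: 0xF476.
Top bit is set, so as a signed 16-bit value this is 0xF476 − 2^16 = -2954.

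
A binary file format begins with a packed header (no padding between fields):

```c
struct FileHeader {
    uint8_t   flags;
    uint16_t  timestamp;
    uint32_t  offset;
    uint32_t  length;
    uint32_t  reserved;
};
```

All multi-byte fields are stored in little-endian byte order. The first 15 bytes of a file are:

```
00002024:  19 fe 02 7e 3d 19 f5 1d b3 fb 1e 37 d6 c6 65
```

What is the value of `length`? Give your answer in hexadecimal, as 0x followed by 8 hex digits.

0x1EFBB31D

`length` follows `flags` (1 B), `timestamp` (2 B), `offset` (4 B), so it starts at offset 1 + 2 + 4 = 7 and occupies 4 bytes.
Bytes at offsets 7..10: 1D B3 FB 1E.
In little-endian order the low byte comes first in memory.
Reassemble most-significant byte first: 1E FB B3 1D → 0x1EFBB31D.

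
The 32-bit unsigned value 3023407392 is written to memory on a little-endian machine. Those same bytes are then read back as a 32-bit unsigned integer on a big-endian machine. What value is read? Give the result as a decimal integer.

3023407392 in 32-bit hexadecimal is 0xB4358920.
Stored little-endian, the bytes at ascending addresses are 20 89 35 B4.
Read back as big-endian, the last byte is least significant, giving 0x208935B4.
0x208935B4 = 545863092.

545863092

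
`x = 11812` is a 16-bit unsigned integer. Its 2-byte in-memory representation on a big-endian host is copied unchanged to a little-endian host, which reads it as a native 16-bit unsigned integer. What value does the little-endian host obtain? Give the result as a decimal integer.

11812 in 16-bit hexadecimal is 0x2E24.
Stored big-endian, the bytes at ascending addresses are 2E 24.
Read back as little-endian, the first byte is least significant, giving 0x242E.
0x242E = 9262.

9262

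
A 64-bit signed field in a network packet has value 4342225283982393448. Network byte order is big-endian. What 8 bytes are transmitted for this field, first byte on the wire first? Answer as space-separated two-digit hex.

3C 42 AE E3 C2 7D 80 68

4342225283982393448 in hexadecimal, padded to 64 bits, is 0x3C42AEE3C27D8068.
Split into bytes (most-significant first): 3C 42 AE E3 C2 7D 80 68.
Big-endian stores the most-significant byte at the lowest address.
So the memory order matches the most-significant-first order: 3C 42 AE E3 C2 7D 80 68.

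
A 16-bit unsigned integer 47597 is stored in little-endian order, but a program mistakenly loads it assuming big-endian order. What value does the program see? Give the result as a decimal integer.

47597 in 16-bit hexadecimal is 0xB9ED.
Stored little-endian, the bytes at ascending addresses are ED B9.
Read back as big-endian, the last byte is least significant, giving 0xEDB9.
0xEDB9 = 60857.

60857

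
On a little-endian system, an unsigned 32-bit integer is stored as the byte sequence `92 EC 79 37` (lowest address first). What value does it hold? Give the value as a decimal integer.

930737298

Little-endian stores the least-significant byte at the lowest address.
Reassemble most-significant byte first: 37 79 EC 92 → 0x3779EC92.
0x3779EC92 = 930737298.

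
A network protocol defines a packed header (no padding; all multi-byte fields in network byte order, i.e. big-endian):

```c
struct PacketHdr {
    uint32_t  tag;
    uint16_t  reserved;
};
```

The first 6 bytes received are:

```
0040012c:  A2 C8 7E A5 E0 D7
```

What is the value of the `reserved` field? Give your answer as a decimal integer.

`reserved` follows `tag` (4 bytes), so it starts at byte offset 4 and occupies 2 bytes.
Bytes at offsets 4..5: E0 D7.
Big-endian stores the most-significant byte at the lowest address.
The bytes are already most-significant first: 0xE0D7.
0xE0D7 = 57559.

57559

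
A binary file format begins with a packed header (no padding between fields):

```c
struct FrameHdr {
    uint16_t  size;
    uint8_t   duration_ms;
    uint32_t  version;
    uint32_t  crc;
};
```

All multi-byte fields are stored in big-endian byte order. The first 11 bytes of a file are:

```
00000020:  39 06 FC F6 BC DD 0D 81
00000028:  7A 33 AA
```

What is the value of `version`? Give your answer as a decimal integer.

4139572493

`version` follows `size` (2 B), `duration_ms` (1 B), so it starts at offset 2 + 1 = 3 and occupies 4 bytes.
Bytes at offsets 3..6: F6 BC DD 0D.
Big-endian: lowest address holds the most-significant byte.
The bytes are already most-significant first: 0xF6BCDD0D.
0xF6BCDD0D = 4139572493.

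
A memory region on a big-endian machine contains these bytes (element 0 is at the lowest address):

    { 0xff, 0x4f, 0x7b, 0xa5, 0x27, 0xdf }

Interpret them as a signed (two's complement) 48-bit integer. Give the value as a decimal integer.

Big-endian: lowest address holds the most-significant byte.
The bytes are already most-significant first: 0xFF4F7BA527DF.
Top bit is set, so as a signed 48-bit value this is 0xFF4F7BA527DF − 2^48 = -758134790177.

-758134790177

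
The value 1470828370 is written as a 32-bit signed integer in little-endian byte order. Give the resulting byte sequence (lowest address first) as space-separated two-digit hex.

1470828370 in hexadecimal, padded to 32 bits, is 0x57AB0F52.
Split into bytes (most-significant first): 57 AB 0F 52.
Little-endian: lowest address holds the least-significant byte.
So at ascending addresses the bytes are 52 0F AB 57.

52 0F AB 57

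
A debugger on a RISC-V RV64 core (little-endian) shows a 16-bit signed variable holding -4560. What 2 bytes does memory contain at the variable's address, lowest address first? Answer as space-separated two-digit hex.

30 EE

Two's complement of -4560 in 16 bits: 4560 = 0x11D0; invert → 0xEE2F; add 1 → 0xEE30.
Split into bytes (most-significant first): EE 30.
Little-endian stores the least-significant byte at the lowest address.
So at ascending addresses the bytes are 30 EE.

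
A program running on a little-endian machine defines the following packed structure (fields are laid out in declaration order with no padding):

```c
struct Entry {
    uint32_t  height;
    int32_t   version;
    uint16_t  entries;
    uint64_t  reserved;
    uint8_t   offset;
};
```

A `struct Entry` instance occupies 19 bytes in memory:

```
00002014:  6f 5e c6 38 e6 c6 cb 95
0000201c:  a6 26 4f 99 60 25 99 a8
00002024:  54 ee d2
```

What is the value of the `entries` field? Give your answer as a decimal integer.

9894

`entries` follows `height` (4 B), `version` (4 B), so it starts at offset 4 + 4 = 8 and occupies 2 bytes.
Bytes at offsets 8..9: A6 26.
Little-endian stores the least-significant byte at the lowest address.
Reassemble most-significant byte first: 26 A6 → 0x26A6.
0x26A6 = 9894.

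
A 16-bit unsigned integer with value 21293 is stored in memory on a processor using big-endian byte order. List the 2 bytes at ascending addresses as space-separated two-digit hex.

21293 in hexadecimal, padded to 16 bits, is 0x532D.
Split into bytes (most-significant first): 53 2D.
Big-endian: lowest address holds the most-significant byte.
So the memory order matches the most-significant-first order: 53 2D.

53 2D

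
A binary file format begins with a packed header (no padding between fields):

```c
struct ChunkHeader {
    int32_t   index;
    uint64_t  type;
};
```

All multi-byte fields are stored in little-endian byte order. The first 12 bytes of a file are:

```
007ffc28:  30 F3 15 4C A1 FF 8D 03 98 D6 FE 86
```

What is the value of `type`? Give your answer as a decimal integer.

`type` follows `index` (4 bytes), so it starts at byte offset 4 and occupies 8 bytes.
Bytes at offsets 4..11: A1 FF 8D 03 98 D6 FE 86.
Little-endian: lowest address holds the least-significant byte.
Reassemble most-significant byte first: 86 FE D6 98 03 8D FF A1 → 0x86FED698038DFFA1.
0x86FED698038DFFA1 = 9727448193549860769.

9727448193549860769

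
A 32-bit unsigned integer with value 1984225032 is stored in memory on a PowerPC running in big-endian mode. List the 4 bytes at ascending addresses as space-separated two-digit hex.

76 44 DF 08

1984225032 in hexadecimal, padded to 32 bits, is 0x7644DF08.
Split into bytes (most-significant first): 76 44 DF 08.
Big-endian stores the most-significant byte at the lowest address.
So the memory order matches the most-significant-first order: 76 44 DF 08.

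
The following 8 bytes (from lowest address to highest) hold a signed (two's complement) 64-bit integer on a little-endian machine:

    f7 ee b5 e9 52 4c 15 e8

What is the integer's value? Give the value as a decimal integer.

In little-endian order the low byte comes first in memory.
Reassemble most-significant byte first: E8 15 4C 52 E9 B5 EE F7 → 0xE8154C52E9B5EEF7.
Top bit is set, so as a signed 64-bit value this is 0xE8154C52E9B5EEF7 − 2^64 = -1723387363407302921.

-1723387363407302921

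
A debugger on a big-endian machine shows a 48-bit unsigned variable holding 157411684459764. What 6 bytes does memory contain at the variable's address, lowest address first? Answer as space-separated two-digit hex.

8F 2A 43 89 24 F4

157411684459764 in hexadecimal, padded to 48 bits, is 0x8F2A438924F4.
Split into bytes (most-significant first): 8F 2A 43 89 24 F4.
In big-endian order the high byte comes first in memory.
So the memory order matches the most-significant-first order: 8F 2A 43 89 24 F4.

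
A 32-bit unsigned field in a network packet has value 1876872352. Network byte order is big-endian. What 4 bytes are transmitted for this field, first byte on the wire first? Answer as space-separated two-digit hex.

1876872352 in hexadecimal, padded to 32 bits, is 0x6FDECCA0.
Split into bytes (most-significant first): 6F DE CC A0.
Big-endian stores the most-significant byte at the lowest address.
So the memory order matches the most-significant-first order: 6F DE CC A0.

6F DE CC A0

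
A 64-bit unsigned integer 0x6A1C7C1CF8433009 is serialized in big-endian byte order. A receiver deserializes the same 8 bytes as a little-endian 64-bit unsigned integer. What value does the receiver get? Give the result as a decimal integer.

662103878132309098

Stored big-endian, the bytes at ascending addresses are 6A 1C 7C 1C F8 43 30 09.
Read back as little-endian, the first byte is least significant, giving 0x093043F81C7C1C6A.
0x093043F81C7C1C6A = 662103878132309098.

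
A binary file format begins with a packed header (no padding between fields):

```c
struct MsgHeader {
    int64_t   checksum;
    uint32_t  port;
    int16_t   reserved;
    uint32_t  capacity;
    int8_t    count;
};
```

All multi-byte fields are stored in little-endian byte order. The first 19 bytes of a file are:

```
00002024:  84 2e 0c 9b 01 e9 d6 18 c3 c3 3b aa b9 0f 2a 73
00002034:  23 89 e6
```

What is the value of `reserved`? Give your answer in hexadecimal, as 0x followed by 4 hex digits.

`reserved` follows `checksum` (8 B), `port` (4 B), so it starts at offset 8 + 4 = 12 and occupies 2 bytes.
Bytes at offsets 12..13: B9 0F.
In little-endian order the low byte comes first in memory.
Reassemble most-significant byte first: 0F B9 → 0x0FB9.

0x0FB9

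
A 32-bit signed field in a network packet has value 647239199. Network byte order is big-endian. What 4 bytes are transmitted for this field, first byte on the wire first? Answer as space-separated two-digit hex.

647239199 in hexadecimal, padded to 32 bits, is 0x2694161F.
Split into bytes (most-significant first): 26 94 16 1F.
Big-endian stores the most-significant byte at the lowest address.
So the memory order matches the most-significant-first order: 26 94 16 1F.

26 94 16 1F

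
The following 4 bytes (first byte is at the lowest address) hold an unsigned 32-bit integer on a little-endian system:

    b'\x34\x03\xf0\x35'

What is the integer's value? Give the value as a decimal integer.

Little-endian stores the least-significant byte at the lowest address.
Reassemble most-significant byte first: 35 F0 03 34 → 0x35F00334.
0x35F00334 = 904921908.

904921908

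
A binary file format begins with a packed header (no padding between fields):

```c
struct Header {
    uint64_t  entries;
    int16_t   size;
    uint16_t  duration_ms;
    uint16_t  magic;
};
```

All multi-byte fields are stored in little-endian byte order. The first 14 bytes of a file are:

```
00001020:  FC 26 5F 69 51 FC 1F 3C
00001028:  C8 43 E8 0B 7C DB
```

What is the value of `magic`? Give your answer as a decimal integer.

56188

`magic` follows `entries` (8 B), `size` (2 B), `duration_ms` (2 B), so it starts at offset 8 + 2 + 2 = 12 and occupies 2 bytes.
Bytes at offsets 12..13: 7C DB.
Little-endian stores the least-significant byte at the lowest address.
Reassemble most-significant byte first: DB 7C → 0xDB7C.
0xDB7C = 56188.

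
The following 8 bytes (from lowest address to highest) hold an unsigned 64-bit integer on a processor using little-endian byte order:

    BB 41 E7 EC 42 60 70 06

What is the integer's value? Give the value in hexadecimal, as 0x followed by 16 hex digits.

0x06706042ECE741BB

Little-endian: lowest address holds the least-significant byte.
Reassemble most-significant byte first: 06 70 60 42 EC E7 41 BB → 0x06706042ECE741BB.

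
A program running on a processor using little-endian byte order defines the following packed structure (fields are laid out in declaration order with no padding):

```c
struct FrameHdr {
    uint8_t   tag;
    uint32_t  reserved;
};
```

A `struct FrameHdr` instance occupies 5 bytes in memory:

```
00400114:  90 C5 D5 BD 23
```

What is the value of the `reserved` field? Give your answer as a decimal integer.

`reserved` follows `tag` (1 byte), so it starts at byte offset 1 and occupies 4 bytes.
Bytes at offsets 1..4: C5 D5 BD 23.
Little-endian: lowest address holds the least-significant byte.
Reassemble most-significant byte first: 23 BD D5 C5 → 0x23BDD5C5.
0x23BDD5C5 = 599643589.

599643589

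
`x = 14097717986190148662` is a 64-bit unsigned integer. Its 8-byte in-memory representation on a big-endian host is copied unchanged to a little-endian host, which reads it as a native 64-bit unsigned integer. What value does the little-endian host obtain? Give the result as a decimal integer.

3946419665355908547

14097717986190148662 in 64-bit hexadecimal is 0xC3A527D0C67FC436.
Stored big-endian, the bytes at ascending addresses are C3 A5 27 D0 C6 7F C4 36.
Read back as little-endian, the first byte is least significant, giving 0x36C47FC6D027A5C3.
0x36C47FC6D027A5C3 = 3946419665355908547.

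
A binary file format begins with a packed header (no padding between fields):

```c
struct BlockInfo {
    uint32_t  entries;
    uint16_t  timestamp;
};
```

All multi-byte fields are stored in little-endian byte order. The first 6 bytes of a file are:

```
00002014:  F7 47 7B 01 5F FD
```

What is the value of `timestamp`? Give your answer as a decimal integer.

`timestamp` follows `entries` (4 bytes), so it starts at byte offset 4 and occupies 2 bytes.
Bytes at offsets 4..5: 5F FD.
In little-endian order the low byte comes first in memory.
Reassemble most-significant byte first: FD 5F → 0xFD5F.
0xFD5F = 64863.

64863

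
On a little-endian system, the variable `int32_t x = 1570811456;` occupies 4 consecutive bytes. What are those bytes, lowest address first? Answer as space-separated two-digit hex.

40 AE A0 5D

1570811456 in hexadecimal, padded to 32 bits, is 0x5DA0AE40.
Split into bytes (most-significant first): 5D A0 AE 40.
In little-endian order the low byte comes first in memory.
So at ascending addresses the bytes are 40 AE A0 5D.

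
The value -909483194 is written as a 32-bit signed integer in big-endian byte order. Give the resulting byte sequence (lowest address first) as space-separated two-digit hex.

Two's complement of -909483194 in 32 bits: 909483194 = 0x36359CBA; invert → 0xC9CA6345; add 1 → 0xC9CA6346.
Split into bytes (most-significant first): C9 CA 63 46.
Big-endian stores the most-significant byte at the lowest address.
So the memory order matches the most-significant-first order: C9 CA 63 46.

C9 CA 63 46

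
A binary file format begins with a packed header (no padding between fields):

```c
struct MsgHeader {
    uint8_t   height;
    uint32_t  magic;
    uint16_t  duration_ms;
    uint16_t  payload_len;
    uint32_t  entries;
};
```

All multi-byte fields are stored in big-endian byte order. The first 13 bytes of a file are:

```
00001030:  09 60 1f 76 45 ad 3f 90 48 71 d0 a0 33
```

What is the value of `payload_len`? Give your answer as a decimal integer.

36936

`payload_len` follows `height` (1 B), `magic` (4 B), `duration_ms` (2 B), so it starts at offset 1 + 4 + 2 = 7 and occupies 2 bytes.
Bytes at offsets 7..8: 90 48.
Big-endian stores the most-significant byte at the lowest address.
The bytes are already most-significant first: 0x9048.
0x9048 = 36936.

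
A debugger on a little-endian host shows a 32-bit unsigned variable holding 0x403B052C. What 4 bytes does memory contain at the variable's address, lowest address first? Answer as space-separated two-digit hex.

Split into bytes (most-significant first): 40 3B 05 2C.
In little-endian order the low byte comes first in memory.
So at ascending addresses the bytes are 2C 05 3B 40.

2C 05 3B 40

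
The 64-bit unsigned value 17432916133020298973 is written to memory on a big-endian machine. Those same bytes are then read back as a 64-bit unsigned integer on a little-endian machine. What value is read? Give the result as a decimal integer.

17432916133020298973 in 64-bit hexadecimal is 0xF1EE28DC03D9EEDD.
Stored big-endian, the bytes at ascending addresses are F1 EE 28 DC 03 D9 EE DD.
Read back as little-endian, the first byte is least significant, giving 0xDDEED903DC28EEF1.
0xDDEED903DC28EEF1 = 15991957937441009393.

15991957937441009393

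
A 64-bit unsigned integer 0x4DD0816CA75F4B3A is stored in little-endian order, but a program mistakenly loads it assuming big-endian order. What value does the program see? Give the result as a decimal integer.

Stored little-endian, the bytes at ascending addresses are 3A 4B 5F A7 6C 81 D0 4D.
Read back as big-endian, the last byte is least significant, giving 0x3A4B5FA76C81D04D.
0x3A4B5FA76C81D04D = 4200556250137743437.

4200556250137743437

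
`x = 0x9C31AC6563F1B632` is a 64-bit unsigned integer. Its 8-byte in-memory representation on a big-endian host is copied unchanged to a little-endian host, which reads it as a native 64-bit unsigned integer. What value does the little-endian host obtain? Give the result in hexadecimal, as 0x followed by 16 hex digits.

Stored big-endian, the bytes at ascending addresses are 9C 31 AC 65 63 F1 B6 32.
Read back as little-endian, the first byte is least significant, giving 0x32B6F16365AC319C.

0x32B6F16365AC319C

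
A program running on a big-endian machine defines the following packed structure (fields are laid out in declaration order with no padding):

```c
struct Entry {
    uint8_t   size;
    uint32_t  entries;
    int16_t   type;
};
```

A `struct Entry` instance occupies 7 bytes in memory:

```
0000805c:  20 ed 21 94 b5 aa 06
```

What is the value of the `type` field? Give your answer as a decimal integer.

-22010

`type` follows `size` (1 B), `entries` (4 B), so it starts at offset 1 + 4 = 5 and occupies 2 bytes.
Bytes at offsets 5..6: AA 06.
Big-endian stores the most-significant byte at the lowest address.
The bytes are already most-significant first: 0xAA06.
Top bit is set, so as a signed 16-bit value this is 0xAA06 − 2^16 = -22010.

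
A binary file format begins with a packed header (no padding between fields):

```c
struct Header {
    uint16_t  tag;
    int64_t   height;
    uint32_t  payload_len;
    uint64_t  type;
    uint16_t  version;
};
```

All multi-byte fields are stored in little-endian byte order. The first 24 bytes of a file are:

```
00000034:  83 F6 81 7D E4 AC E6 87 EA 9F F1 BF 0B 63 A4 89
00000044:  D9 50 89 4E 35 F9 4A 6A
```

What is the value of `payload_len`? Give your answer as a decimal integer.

`payload_len` follows `tag` (2 B), `height` (8 B), so it starts at offset 2 + 8 = 10 and occupies 4 bytes.
Bytes at offsets 10..13: F1 BF 0B 63.
Little-endian: lowest address holds the least-significant byte.
Reassemble most-significant byte first: 63 0B BF F1 → 0x630BBFF1.
0x630BBFF1 = 1661714417.

1661714417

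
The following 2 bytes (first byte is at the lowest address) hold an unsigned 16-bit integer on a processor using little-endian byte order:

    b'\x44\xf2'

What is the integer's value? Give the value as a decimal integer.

62020

Little-endian stores the least-significant byte at the lowest address.
Reassemble most-significant byte first: F2 44 → 0xF244.
0xF244 = 62020.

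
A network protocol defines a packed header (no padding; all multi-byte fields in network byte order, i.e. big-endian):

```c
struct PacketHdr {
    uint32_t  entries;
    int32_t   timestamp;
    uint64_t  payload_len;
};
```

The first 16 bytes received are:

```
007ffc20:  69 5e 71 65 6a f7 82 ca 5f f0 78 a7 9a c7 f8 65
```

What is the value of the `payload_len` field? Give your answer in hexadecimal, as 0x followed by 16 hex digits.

`payload_len` follows `entries` (4 B), `timestamp` (4 B), so it starts at offset 4 + 4 = 8 and occupies 8 bytes.
Bytes at offsets 8..15: 5F F0 78 A7 9A C7 F8 65.
In big-endian order the high byte comes first in memory.
The bytes are already most-significant first: 0x5FF078A79AC7F865.

0x5FF078A79AC7F865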